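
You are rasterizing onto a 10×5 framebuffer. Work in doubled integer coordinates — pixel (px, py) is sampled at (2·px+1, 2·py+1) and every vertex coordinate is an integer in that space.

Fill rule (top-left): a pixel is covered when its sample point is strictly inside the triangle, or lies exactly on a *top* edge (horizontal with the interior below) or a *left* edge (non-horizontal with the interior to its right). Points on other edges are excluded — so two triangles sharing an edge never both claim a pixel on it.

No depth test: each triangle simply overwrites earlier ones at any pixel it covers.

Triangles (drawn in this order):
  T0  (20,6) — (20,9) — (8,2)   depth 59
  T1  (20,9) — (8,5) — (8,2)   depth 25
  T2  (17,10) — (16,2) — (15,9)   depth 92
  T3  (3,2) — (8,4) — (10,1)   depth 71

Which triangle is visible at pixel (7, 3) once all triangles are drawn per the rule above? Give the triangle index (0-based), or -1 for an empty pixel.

T0:
  2·area = 36
  edge (20, 6)→(20, 9): d=(0,3) right/bottom  bias=-1
  edge (20, 9)→(8, 2): d=(-12,-7) top-left  bias=+0
  edge (8, 2)→(20, 6): d=(12,4) right/bottom  bias=-1
    (2,0)@(5, 1): e=[45,-9,0] → ·  [on edge]
    (5,1)@(11, 3): e=[27,9,0] → ·  [on edge]
    (7,2)@(15, 5): e=[15,13,8] → #
    (8,2)@(17, 5): e=[9,27,0] → ·  [on edge]
    (7,3)@(15, 7): e=[15,-11,32] → ·
    (8,3)@(17, 7): e=[9,3,24] → #
    (9,3)@(19, 7): e=[3,17,16] → #
    (8,4)@(17, 9): e=[9,-21,48] → ·
    (9,4)@(19, 9): e=[3,-7,40] → ·
  covered (3 px):
    · · · · · · · · · ·
    · · · · · · · · · ·
    · · · · · · · # · ·
    · · · · · · · · # #
    · · · · · · · · · ·
T1:
  2·area = 36
  edge (20, 9)→(8, 5): d=(-12,-4) top-left  bias=+0
  edge (8, 5)→(8, 2): d=(0,-3) top-left  bias=+0
  edge (8, 2)→(20, 9): d=(12,7) right/bottom  bias=-1
    (4,1)@(9, 3): e=[28,3,5] → #
    (5,1)@(11, 3): e=[36,9,-9] → ·
    (4,2)@(9, 5): e=[4,3,29] → #
    (5,2)@(11, 5): e=[12,9,15] → #
    (6,2)@(13, 5): e=[20,15,1] → #
    (7,2)@(15, 5): e=[28,21,-13] → ·
    (4,3)@(9, 7): e=[-20,3,53] → ·
    (5,3)@(11, 7): e=[-12,9,39] → ·
    (6,3)@(13, 7): e=[-4,15,25] → ·
    (7,3)@(15, 7): e=[4,21,11] → #
    (8,3)@(17, 7): e=[12,27,-3] → ·
    (7,4)@(15, 9): e=[-20,21,35] → ·
  covered (5 px):
    · · · · · · · · · ·
    · · · · # · · · · ·
    · · · · # # # · · ·
    · · · · · · · # · ·
    · · · · · · · · · ·
T2:
  2·area = 15  (B↔C swapped to make it positive)
  edge (17, 10)→(15, 9): d=(-2,-1) top-left  bias=+0
  edge (15, 9)→(16, 2): d=(1,-7) top-left  bias=+0
  edge (16, 2)→(17, 10): d=(1,8) right/bottom  bias=-1
    (1,1)@(3, 3): e=[0,-90,105] → ·  [on edge]
    (3,2)@(7, 5): e=[0,-60,75] → ·  [on edge]
    (5,3)@(11, 7): e=[0,-30,45] → ·  [on edge]
    (7,4)@(15, 9): e=[0,0,15] → #  [on edge]
    (8,4)@(17, 9): e=[2,14,-1] → ·
  covered (1 px):
    · · · · · · · · · ·
    · · · · · · · · · ·
    · · · · · · · · · ·
    · · · · · · · · · ·
    · · · · · · · # · ·
T3:
  2·area = 19  (B↔C swapped to make it positive)
  edge (3, 2)→(10, 1): d=(7,-1) top-left  bias=+0
  edge (10, 1)→(8, 4): d=(-2,3) right/bottom  bias=-1
  edge (8, 4)→(3, 2): d=(-5,-2) top-left  bias=+0
    (3,1)@(7, 3): e=[11,5,3] → #
    (4,1)@(9, 3): e=[13,-1,7] → ·
    (3,2)@(7, 5): e=[25,1,-7] → ·
  covered (1 px):
    · · · · · · · · · ·
    · · · # · · · · · ·
    · · · · · · · · · ·
    · · · · · · · · · ·
    · · · · · · · · · ·

Z-buffer (winner per pixel, '.' = empty):
  . . . . . . . . . .
  . . . 3 1 . . . . .
  . . . . 1 1 1 0 . .
  . . . . . . . 1 0 0
  . . . . . . . 2 . .

Final: 1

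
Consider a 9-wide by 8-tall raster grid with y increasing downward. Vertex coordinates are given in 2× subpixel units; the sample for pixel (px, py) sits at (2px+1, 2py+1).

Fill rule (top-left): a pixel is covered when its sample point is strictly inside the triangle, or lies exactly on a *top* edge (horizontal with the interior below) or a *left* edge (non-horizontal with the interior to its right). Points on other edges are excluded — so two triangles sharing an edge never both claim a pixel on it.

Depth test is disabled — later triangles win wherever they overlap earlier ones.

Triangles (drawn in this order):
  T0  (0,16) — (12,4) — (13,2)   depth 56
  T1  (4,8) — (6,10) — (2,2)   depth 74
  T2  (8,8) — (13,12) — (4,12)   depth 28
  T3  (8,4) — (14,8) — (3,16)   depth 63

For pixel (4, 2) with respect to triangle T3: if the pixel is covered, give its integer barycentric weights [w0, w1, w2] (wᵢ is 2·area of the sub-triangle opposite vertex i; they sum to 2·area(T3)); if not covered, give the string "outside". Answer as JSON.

T0:
  2·area = 12  (B↔C swapped to make it positive)
  edge (0, 16)→(13, 2): d=(13,-14) top-left  bias=+0
  edge (13, 2)→(12, 4): d=(-1,2) right/bottom  bias=-1
  edge (12, 4)→(0, 16): d=(-12,12) right/bottom  bias=-1
    (7,0)@(15, 1): e=[15,-3,0] → .  [on edge]
    (6,1)@(13, 3): e=[13,-1,0] → .  [on edge]
    (5,2)@(11, 5): e=[11,1,0] → .  [on edge]
    (4,3)@(9, 7): e=[9,3,0] → .  [on edge]
    (3,4)@(7, 9): e=[7,5,0] → .  [on edge]
    (2,5)@(5, 11): e=[5,7,0] → .  [on edge]
    (1,6)@(3, 13): e=[3,9,0] → .  [on edge]
    (0,7)@(1, 15): e=[1,11,0] → .  [on edge]
  covered (0 px):
    . . . . . . . . .
    . . . . . . . . .
    . . . . . . . . .
    . . . . . . . . .
    . . . . . . . . .
    . . . . . . . . .
    . . . . . . . . .
    . . . . . . . . .
T1:
  2·area = 8  (B↔C swapped to make it positive)
  edge (4, 8)→(2, 2): d=(-2,-6) top-left  bias=+0
  edge (2, 2)→(6, 10): d=(4,8) right/bottom  bias=-1
  edge (6, 10)→(4, 8): d=(-2,-2) top-left  bias=+0
    (0,2)@(1, 5): e=[-12,20,0] → .  [on edge]
    (1,2)@(3, 5): e=[0,4,4] → X  [on edge]
    (2,2)@(5, 5): e=[12,-12,8] → .
    (1,3)@(3, 7): e=[-4,12,0] → .  [on edge]
    (2,4)@(5, 9): e=[4,4,0] → X  [on edge]
    (3,4)@(7, 9): e=[16,-12,4] → .
    (2,5)@(5, 11): e=[0,12,-4] → .  [on edge]
    (3,5)@(7, 11): e=[12,-4,0] → .  [on edge]
    (4,6)@(9, 13): e=[20,-12,0] → .  [on edge]
    (5,7)@(11, 15): e=[28,-20,0] → .  [on edge]
  covered (2 px):
    . . . . . . . . .
    . . . . . . . . .
    . X . . . . . . .
    . . . . . . . . .
    . . X . . . . . .
    . . . . . . . . .
    . . . . . . . . .
    . . . . . . . . .
T2:
  2·area = 36
  edge (8, 8)→(13, 12): d=(5,4) right/bottom  bias=-1
  edge (13, 12)→(4, 12): d=(-9,0) right/bottom  bias=-1
  edge (4, 12)→(8, 8): d=(4,-4) top-left  bias=+0
    (7,0)@(15, 1): e=[-63,99,0] → .  [on edge]
    (6,1)@(13, 3): e=[-45,81,0] → .  [on edge]
    (5,2)@(11, 5): e=[-27,63,0] → .  [on edge]
    (4,3)@(9, 7): e=[-9,45,0] → .  [on edge]
    (3,4)@(7, 9): e=[9,27,0] → X  [on edge]
    (4,4)@(9, 9): e=[1,27,8] → X
    (5,4)@(11, 9): e=[-7,27,16] → .
    (2,5)@(5, 11): e=[27,9,0] → X  [on edge]
    (5,5)@(11, 11): e=[3,9,24] → X
    (6,5)@(13, 11): e=[-5,9,32] → .
    (1,6)@(3, 13): e=[45,-9,0] → .  [on edge]
    (2,6)@(5, 13): e=[37,-9,8] → .
    (0,7)@(1, 15): e=[63,-27,0] → .  [on edge]
  covered (6 px):
    . . . . . . . . .
    . . . . . . . . .
    . . . . . . . . .
    . . . . . . . . .
    . . . X X . . . .
    . . X X X X . . .
    . . . . . . . . .
    . . . . . . . . .
T3:
  2·area = 92
  edge (8, 4)→(14, 8): d=(6,4) right/bottom  bias=-1
  edge (14, 8)→(3, 16): d=(-11,8) right/bottom  bias=-1
  edge (3, 16)→(8, 4): d=(5,-12) top-left  bias=+0
    (4,2)@(9, 5): e=[2,73,17] → X
    (5,2)@(11, 5): e=[-6,57,41] → .
    (3,3)@(7, 7): e=[22,67,3] → X
    (5,3)@(11, 7): e=[6,35,51] → X
    (6,3)@(13, 7): e=[-2,19,75] → .
    (3,4)@(7, 9): e=[34,45,13] → X
    (6,4)@(13, 9): e=[10,-3,85] → .
    (3,5)@(7, 11): e=[46,23,23] → X
    (5,5)@(11, 11): e=[30,-9,71] → .
    (2,6)@(5, 13): e=[66,17,9] → X
    (4,6)@(9, 13): e=[50,-15,57] → .
    (2,7)@(5, 15): e=[78,-5,19] → .
  covered (11 px):
    . . . . . . . . .
    . . . . . . . . .
    . . . . X . . . .
    . . . X X X . . .
    . . . X X X . . .
    . . . X X . . . .
    . . X X . . . . .
    . . . . . . . . .

Final: [73,17,2]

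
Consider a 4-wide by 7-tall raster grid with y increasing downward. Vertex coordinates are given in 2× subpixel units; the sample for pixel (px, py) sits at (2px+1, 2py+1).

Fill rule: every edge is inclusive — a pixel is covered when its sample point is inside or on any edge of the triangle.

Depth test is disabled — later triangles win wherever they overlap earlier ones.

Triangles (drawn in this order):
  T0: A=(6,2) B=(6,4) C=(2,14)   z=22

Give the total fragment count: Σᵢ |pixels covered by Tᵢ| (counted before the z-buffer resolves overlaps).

T0:
  2·area = 8
  edge (6, 2)→(6, 4): d=(0,2) inclusive
  edge (6, 4)→(2, 14): d=(-4,10) inclusive
  edge (2, 14)→(6, 2): d=(4,-12) inclusive
    (2,2)@(5, 5): e=[2,6,0] → #  [on edge]
    (3,2)@(7, 5): e=[-2,-14,24] → ·
    (2,3)@(5, 7): e=[2,-2,8] → ·
    (1,5)@(3, 11): e=[6,2,0] → #  [on edge]
    (2,5)@(5, 11): e=[2,-18,24] → ·
    (1,6)@(3, 13): e=[6,-6,8] → ·
  covered (2 px):
    · · · ·
    · · · ·
    · · # ·
    · · · ·
    · · · ·
    · # · ·
    · · · ·

Result: 2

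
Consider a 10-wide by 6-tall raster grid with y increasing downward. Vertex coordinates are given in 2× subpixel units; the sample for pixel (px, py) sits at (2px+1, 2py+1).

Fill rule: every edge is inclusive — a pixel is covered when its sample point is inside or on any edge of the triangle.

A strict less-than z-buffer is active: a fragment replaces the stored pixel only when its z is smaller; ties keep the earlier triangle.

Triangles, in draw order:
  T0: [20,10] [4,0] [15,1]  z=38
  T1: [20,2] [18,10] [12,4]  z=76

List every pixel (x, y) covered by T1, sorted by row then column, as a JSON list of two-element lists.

T0:
  2·area = 94
  edge (20, 10)→(4, 0): d=(-16,-10) inclusive
  edge (4, 0)→(15, 1): d=(11,1) inclusive
  edge (15, 1)→(20, 10): d=(5,9) inclusive
    (3,0)@(7, 1): e=[14,8,72] → #
    (4,0)@(9, 1): e=[34,6,54] → #
    (5,0)@(11, 1): e=[54,4,36] → #
    (6,0)@(13, 1): e=[74,2,18] → #
    (7,0)@(15, 1): e=[94,0,0] → #  [on edge]
    (8,0)@(17, 1): e=[114,-2,-18] → ·
    (3,1)@(7, 3): e=[-18,30,82] → ·
    (4,1)@(9, 3): e=[2,28,64] → #
    (8,1)@(17, 3): e=[82,20,-8] → ·
    (4,2)@(9, 5): e=[-30,50,74] → ·
    (5,2)@(11, 5): e=[-10,48,56] → ·
    (6,2)@(13, 5): e=[10,46,38] → #
  covered (14 px):
    · · · # # # # # · ·
    · · · · # # # # · ·
    · · · · · · # # # ·
    · · · · · · · · # ·
    · · · · · · · · · #
    · · · · · · · · · ·
T1:
  2·area = 60
  edge (20, 2)→(18, 10): d=(-2,8) inclusive
  edge (18, 10)→(12, 4): d=(-6,-6) inclusive
  edge (12, 4)→(20, 2): d=(8,-2) inclusive
    (4,0)@(9, 1): e=[90,0,-30] → ·  [on edge]
    (5,1)@(11, 3): e=[70,0,-10] → ·  [on edge]
    (8,1)@(17, 3): e=[22,36,2] → #
    (9,1)@(19, 3): e=[6,48,6] → #
    (6,2)@(13, 5): e=[50,0,10] → #  [on edge]
    (7,2)@(15, 5): e=[34,12,14] → #
    (6,3)@(13, 7): e=[46,-12,26] → ·
    (7,3)@(15, 7): e=[30,0,30] → #  [on edge]
    (9,3)@(19, 7): e=[-2,24,38] → ·
    (7,4)@(15, 9): e=[26,-12,46] → ·
    (8,4)@(17, 9): e=[10,0,50] → #  [on edge]
    (9,4)@(19, 9): e=[-6,12,54] → ·
    (9,5)@(19, 11): e=[-10,0,70] → ·  [on edge]
  covered (9 px):
    · · · · · · · · · ·
    · · · · · · · · # #
    · · · · · · # # # #
    · · · · · · · # # ·
    · · · · · · · · # ·
    · · · · · · · · · ·

Final: [[8,1],[9,1],[6,2],[7,2],[8,2],[9,2],[7,3],[8,3],[8,4]]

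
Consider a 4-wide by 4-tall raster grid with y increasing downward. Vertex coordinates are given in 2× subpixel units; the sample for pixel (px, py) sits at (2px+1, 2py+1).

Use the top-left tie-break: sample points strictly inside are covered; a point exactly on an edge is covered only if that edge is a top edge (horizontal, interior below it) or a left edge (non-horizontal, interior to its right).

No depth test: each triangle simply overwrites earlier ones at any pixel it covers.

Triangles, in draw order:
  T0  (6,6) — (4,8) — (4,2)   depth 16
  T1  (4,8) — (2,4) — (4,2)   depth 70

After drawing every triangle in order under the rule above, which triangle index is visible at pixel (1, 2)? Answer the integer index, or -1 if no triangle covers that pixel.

T0:
  2·area = 12
  edge (6, 6)→(4, 8): d=(-2,2) right/bottom  bias=-1
  edge (4, 8)→(4, 2): d=(0,-6) top-left  bias=+0
  edge (4, 2)→(6, 6): d=(2,4) right/bottom  bias=-1
    (2,2)@(5, 5): e=[4,6,2] → X
    (3,2)@(7, 5): e=[0,18,-6] → .  [on edge]
    (2,3)@(5, 7): e=[0,6,6] → .  [on edge]
  covered (1 px):
    . . . .
    . . . .
    . . X .
    . . . .
T1:
  2·area = 12
  edge (4, 8)→(2, 4): d=(-2,-4) top-left  bias=+0
  edge (2, 4)→(4, 2): d=(2,-2) top-left  bias=+0
  edge (4, 2)→(4, 8): d=(0,6) right/bottom  bias=-1
    (2,0)@(5, 1): e=[18,0,-6] → .  [on edge]
    (1,1)@(3, 3): e=[6,0,6] → X  [on edge]
    (2,1)@(5, 3): e=[14,4,-6] → .
    (0,2)@(1, 5): e=[-6,0,18] → .  [on edge]
    (1,2)@(3, 5): e=[2,4,6] → X
    (2,2)@(5, 5): e=[10,8,-6] → .
    (1,3)@(3, 7): e=[-2,8,6] → .
  covered (2 px):
    . . . .
    . X . .
    . X . .
    . . . .

Z-buffer (winner per pixel, '.' = empty):
  . . . .
  . 1 . .
  . 1 0 .
  . . . .

Final: 1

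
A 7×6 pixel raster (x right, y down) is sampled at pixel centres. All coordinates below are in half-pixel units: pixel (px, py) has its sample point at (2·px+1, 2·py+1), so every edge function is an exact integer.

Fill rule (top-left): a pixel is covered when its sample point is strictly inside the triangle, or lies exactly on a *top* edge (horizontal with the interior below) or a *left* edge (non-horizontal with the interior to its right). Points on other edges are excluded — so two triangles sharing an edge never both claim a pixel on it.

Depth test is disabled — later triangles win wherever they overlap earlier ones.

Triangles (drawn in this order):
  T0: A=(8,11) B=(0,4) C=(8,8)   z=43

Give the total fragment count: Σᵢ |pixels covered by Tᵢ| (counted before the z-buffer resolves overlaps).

T0:
  2·area = 24
  edge (8, 11)→(0, 4): d=(-8,-7) top-left  bias=+0
  edge (0, 4)→(8, 8): d=(8,4) right/bottom  bias=-1
  edge (8, 8)→(8, 11): d=(0,3) right/bottom  bias=-1
    (2,3)@(5, 7): e=[11,4,9] → █
    (3,3)@(7, 7): e=[25,-4,3] → ·
    (2,4)@(5, 9): e=[-5,20,9] → ·
    (3,4)@(7, 9): e=[9,12,3] → █
    (4,4)@(9, 9): e=[23,4,-3] → ·
    (3,5)@(7, 11): e=[-7,28,3] → ·
  covered (2 px):
    · · · · · · ·
    · · · · · · ·
    · · · · · · ·
    · · █ · · · ·
    · · · █ · · ·
    · · · · · · ·

Result: 2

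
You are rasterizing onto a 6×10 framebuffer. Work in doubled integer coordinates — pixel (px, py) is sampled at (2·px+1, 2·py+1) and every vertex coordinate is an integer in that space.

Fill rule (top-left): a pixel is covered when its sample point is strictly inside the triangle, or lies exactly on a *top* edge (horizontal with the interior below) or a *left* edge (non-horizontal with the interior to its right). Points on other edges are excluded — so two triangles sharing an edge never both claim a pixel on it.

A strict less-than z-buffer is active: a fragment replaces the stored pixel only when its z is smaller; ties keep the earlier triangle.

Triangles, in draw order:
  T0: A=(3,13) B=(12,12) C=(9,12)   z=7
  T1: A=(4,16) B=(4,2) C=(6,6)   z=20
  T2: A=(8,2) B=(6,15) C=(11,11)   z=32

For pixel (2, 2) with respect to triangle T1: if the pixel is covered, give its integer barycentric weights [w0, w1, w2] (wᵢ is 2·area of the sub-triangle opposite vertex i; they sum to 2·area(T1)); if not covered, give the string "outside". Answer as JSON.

T0:
  2·area = 3  (B↔C swapped to make it positive)
  edge (3, 13)→(9, 12): d=(6,-1) top-left  bias=+0
  edge (9, 12)→(12, 12): d=(3,0) top-left  bias=+0
  edge (12, 12)→(3, 13): d=(-9,1) right/bottom  bias=-1
    (1,6)@(3, 13): e=[0,3,0] → ·  [on edge]
  covered (0 px):
    · · · · · ·
    · · · · · ·
    · · · · · ·
    · · · · · ·
    · · · · · ·
    · · · · · ·
    · · · · · ·
    · · · · · ·
    · · · · · ·
    · · · · · ·
T1:
  2·area = 28
  edge (4, 16)→(4, 2): d=(0,-14) top-left  bias=+0
  edge (4, 2)→(6, 6): d=(2,4) right/bottom  bias=-1
  edge (6, 6)→(4, 16): d=(-2,10) right/bottom  bias=-1
    (3,0)@(7, 1): e=[42,-14,0] → ·  [on edge]
    (2,2)@(5, 5): e=[14,2,12] → #
    (3,2)@(7, 5): e=[42,-6,-8] → ·
    (2,3)@(5, 7): e=[14,6,8] → #
    (3,3)@(7, 7): e=[42,-2,-12] → ·
    (2,4)@(5, 9): e=[14,10,4] → #
    (3,4)@(7, 9): e=[42,2,-16] → ·
    (2,5)@(5, 11): e=[14,14,0] → ·  [on edge]
  covered (3 px):
    · · · · · ·
    · · · · · ·
    · · # · · ·
    · · # · · ·
    · · # · · ·
    · · · · · ·
    · · · · · ·
    · · · · · ·
    · · · · · ·
    · · · · · ·
T2:
  2·area = 57  (B↔C swapped to make it positive)
  edge (8, 2)→(11, 11): d=(3,9) right/bottom  bias=-1
  edge (11, 11)→(6, 15): d=(-5,4) right/bottom  bias=-1
  edge (6, 15)→(8, 2): d=(2,-13) top-left  bias=+0
    (4,2)@(9, 5): e=[0,38,19] → ·  [on edge]
    (4,3)@(9, 7): e=[6,28,23] → #
    (5,3)@(11, 7): e=[-12,20,49] → ·
    (3,4)@(7, 9): e=[30,26,1] → #
    (5,4)@(11, 9): e=[-6,10,53] → ·
    (3,5)@(7, 11): e=[36,16,5] → #
    (5,5)@(11, 11): e=[0,0,57] → ·  [on edge]
    (3,6)@(7, 13): e=[42,6,9] → #
    (4,6)@(9, 13): e=[24,-2,35] → ·
    (3,7)@(7, 15): e=[48,-4,13] → ·
    (0,9)@(1, 19): e=[114,0,-57] → ·  [on edge]
  covered (6 px):
    · · · · · ·
    · · · · · ·
    · · · · · ·
    · · · · # ·
    · · · # # ·
    · · · # # ·
    · · · # · ·
    · · · · · ·
    · · · · · ·
    · · · · · ·

Final: [2,12,14]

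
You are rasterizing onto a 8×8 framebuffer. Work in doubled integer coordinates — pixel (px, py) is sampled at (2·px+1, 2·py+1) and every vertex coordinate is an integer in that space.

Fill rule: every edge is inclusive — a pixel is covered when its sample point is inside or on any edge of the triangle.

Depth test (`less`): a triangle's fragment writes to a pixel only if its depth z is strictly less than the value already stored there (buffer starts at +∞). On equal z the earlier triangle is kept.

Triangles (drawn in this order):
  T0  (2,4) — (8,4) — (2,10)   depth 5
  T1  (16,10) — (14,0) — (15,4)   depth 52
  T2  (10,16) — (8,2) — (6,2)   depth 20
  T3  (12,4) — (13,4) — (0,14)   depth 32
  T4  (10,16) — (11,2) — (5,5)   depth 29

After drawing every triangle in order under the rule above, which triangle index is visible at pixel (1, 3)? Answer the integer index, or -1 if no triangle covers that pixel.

T0:
  2·area = 36
  edge (2, 4)→(8, 4): d=(6,0) inclusive
  edge (8, 4)→(2, 10): d=(-6,6) inclusive
  edge (2, 10)→(2, 4): d=(0,-6) inclusive
    (5,0)@(11, 1): e=[-18,0,54] → .  [on edge]
    (4,1)@(9, 3): e=[-6,0,42] → .  [on edge]
    (1,2)@(3, 5): e=[6,24,6] → X
    (2,2)@(5, 5): e=[6,12,18] → X
    (3,2)@(7, 5): e=[6,0,30] → X  [on edge]
    (4,2)@(9, 5): e=[6,-12,42] → .
    (1,3)@(3, 7): e=[18,12,6] → X
    (2,3)@(5, 7): e=[18,0,18] → X  [on edge]
    (3,3)@(7, 7): e=[18,-12,30] → .
    (1,4)@(3, 9): e=[30,0,6] → X  [on edge]
    (2,4)@(5, 9): e=[30,-12,18] → .
    (0,5)@(1, 11): e=[42,0,-6] → .  [on edge]
  covered (6 px):
    . . . . . . . .
    . . . . . . . .
    . X X X . . . .
    . X X . . . . .
    . X . . . . . .
    . . . . . . . .
    . . . . . . . .
    . . . . . . . .
T1:
  2·area = 2
  edge (16, 10)→(14, 0): d=(-2,-10) inclusive
  edge (14, 0)→(15, 4): d=(1,4) inclusive
  edge (15, 4)→(16, 10): d=(1,6) inclusive
    (7,2)@(15, 5): e=[0,1,1] → X  [on edge]
    (7,3)@(15, 7): e=[-4,3,3] → .
  covered (1 px):
    . . . . . . . .
    . . . . . . . .
    . . . . . . . X
    . . . . . . . .
    . . . . . . . .
    . . . . . . . .
    . . . . . . . .
    . . . . . . . .
T2:
  2·area = 28  (B↔C swapped to make it positive)
  edge (10, 16)→(6, 2): d=(-4,-14) inclusive
  edge (6, 2)→(8, 2): d=(2,0) inclusive
  edge (8, 2)→(10, 16): d=(2,14) inclusive
    (3,1)@(7, 3): e=[10,2,16] → X
    (4,1)@(9, 3): e=[38,2,-12] → .
    (3,2)@(7, 5): e=[2,6,20] → X
    (4,2)@(9, 5): e=[30,6,-8] → .
    (3,3)@(7, 7): e=[-6,10,24] → .
    (4,4)@(9, 9): e=[14,14,0] → X  [on edge]
    (5,4)@(11, 9): e=[42,14,-28] → .
    (4,5)@(9, 11): e=[6,18,4] → X
    (5,5)@(11, 11): e=[34,18,-24] → .
    (4,6)@(9, 13): e=[-2,22,8] → .
  covered (4 px):
    . . . . . . . .
    . . . X . . . .
    . . . X . . . .
    . . . . . . . .
    . . . . X . . .
    . . . . X . . .
    . . . . . . . .
    . . . . . . . .
T3:
  2·area = 10
  edge (12, 4)→(13, 4): d=(1,0) inclusive
  edge (13, 4)→(0, 14): d=(-13,10) inclusive
  edge (0, 14)→(12, 4): d=(12,-10) inclusive
    (5,2)@(11, 5): e=[1,7,2] → X
    (6,2)@(13, 5): e=[1,-13,22] → .
    (4,3)@(9, 7): e=[3,1,6] → X
    (5,3)@(11, 7): e=[3,-19,26] → .
    (4,4)@(9, 9): e=[5,-25,30] → .
  covered (2 px):
    . . . . . . . .
    . . . . . . . .
    . . . . . X . .
    . . . . X . . .
    . . . . . . . .
    . . . . . . . .
    . . . . . . . .
    . . . . . . . .
T4:
  2·area = 81  (B↔C swapped to make it positive)
  edge (10, 16)→(5, 5): d=(-5,-11) inclusive
  edge (5, 5)→(11, 2): d=(6,-3) inclusive
  edge (11, 2)→(10, 16): d=(-1,14) inclusive
    (6,0)@(13, 1): e=[108,0,-27] → .  [on edge]
    (4,1)@(9, 3): e=[54,0,27] → X  [on edge]
    (5,1)@(11, 3): e=[76,6,-1] → .
    (2,2)@(5, 5): e=[0,0,81] → X  [on edge]
    (3,2)@(7, 5): e=[22,6,53] → X
    (5,2)@(11, 5): e=[66,18,-3] → .
    (0,3)@(1, 7): e=[-54,0,135] → .  [on edge]
    (2,3)@(5, 7): e=[-10,12,79] → .
    (3,3)@(7, 7): e=[12,18,51] → X
    (5,3)@(11, 7): e=[56,30,-5] → .
    (3,4)@(7, 9): e=[2,30,49] → X
    (5,4)@(11, 9): e=[46,42,-7] → .
  covered (10 px):
    . . . . . . . .
    . . . . X . . .
    . . X X X . . .
    . . . X X . . .
    . . . X X . . .
    . . . . X . . .
    . . . . X . . .
    . . . . . . . .

Z-buffer (winner per pixel, '.' = empty):
  . . . . . . . .
  . . . 2 4 . . .
  . 0 0 0 4 3 . 1
  . 0 0 4 4 . . .
  . 0 . 4 2 . . .
  . . . . 2 . . .
  . . . . 4 . . .
  . . . . . . . .

Result: 0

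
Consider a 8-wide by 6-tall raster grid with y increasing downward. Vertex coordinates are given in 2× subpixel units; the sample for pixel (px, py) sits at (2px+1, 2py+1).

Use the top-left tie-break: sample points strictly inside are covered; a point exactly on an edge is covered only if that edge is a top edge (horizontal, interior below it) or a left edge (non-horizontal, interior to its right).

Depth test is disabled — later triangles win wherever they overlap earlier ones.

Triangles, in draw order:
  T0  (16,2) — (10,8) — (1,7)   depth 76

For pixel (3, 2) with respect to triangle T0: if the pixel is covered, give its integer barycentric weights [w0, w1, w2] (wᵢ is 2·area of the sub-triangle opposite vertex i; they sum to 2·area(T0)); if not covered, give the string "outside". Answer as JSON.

T0:
  2·area = 60
  edge (16, 2)→(10, 8): d=(-6,6) right/bottom  bias=-1
  edge (10, 8)→(1, 7): d=(-9,-1) top-left  bias=+0
  edge (1, 7)→(16, 2): d=(15,-5) top-left  bias=+0
    (6,1)@(13, 3): e=[12,48,0] → X  [on edge]
    (7,1)@(15, 3): e=[0,50,10] → .  [on edge]
    (3,2)@(7, 5): e=[36,24,0] → X  [on edge]
    (4,2)@(9, 5): e=[24,26,10] → X
    (5,2)@(11, 5): e=[12,28,20] → X
    (6,2)@(13, 5): e=[0,30,30] → .  [on edge]
    (0,3)@(1, 7): e=[60,0,0] → X  [on edge]
    (1,3)@(3, 7): e=[48,2,10] → X
    (2,3)@(5, 7): e=[36,4,20] → X
    (5,3)@(11, 7): e=[0,10,50] → .  [on edge]
    (0,4)@(1, 9): e=[48,-18,30] → .
    (1,4)@(3, 9): e=[36,-16,40] → .
    (4,4)@(9, 9): e=[0,-10,70] → .  [on edge]
    (3,5)@(7, 11): e=[0,-30,90] → .  [on edge]
  covered (9 px):
    . . . . . . . .
    . . . . . . X .
    . . . X X X . .
    X X X X X . . .
    . . . . . . . .
    . . . . . . . .

Result: [24,0,36]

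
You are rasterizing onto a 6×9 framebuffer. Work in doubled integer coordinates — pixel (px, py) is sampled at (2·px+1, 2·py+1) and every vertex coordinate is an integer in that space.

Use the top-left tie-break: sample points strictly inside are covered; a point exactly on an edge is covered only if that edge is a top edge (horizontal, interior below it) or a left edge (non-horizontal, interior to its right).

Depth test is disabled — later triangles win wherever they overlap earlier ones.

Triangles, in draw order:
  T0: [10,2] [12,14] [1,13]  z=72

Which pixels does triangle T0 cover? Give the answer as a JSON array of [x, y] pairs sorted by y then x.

T0:
  2·area = 130
  edge (10, 2)→(12, 14): d=(2,12) right/bottom  bias=-1
  edge (12, 14)→(1, 13): d=(-11,-1) top-left  bias=+0
  edge (1, 13)→(10, 2): d=(9,-11) top-left  bias=+0
    (4,2)@(9, 5): e=[18,96,16] → X
    (5,2)@(11, 5): e=[-6,98,38] → .
    (3,3)@(7, 7): e=[46,72,12] → X
    (5,3)@(11, 7): e=[-2,76,56] → .
    (2,4)@(5, 9): e=[74,48,8] → X
    (5,4)@(11, 9): e=[2,54,74] → X
    (1,5)@(3, 11): e=[102,24,4] → X
    (0,6)@(1, 13): e=[130,0,0] → X  [on edge]
    (0,7)@(1, 15): e=[134,-22,18] → .
    (1,7)@(3, 15): e=[110,-20,40] → .
    (2,7)@(5, 15): e=[86,-18,62] → .
    (3,7)@(7, 15): e=[62,-16,84] → .
  covered (18 px):
    . . . . . .
    . . . . . .
    . . . . X .
    . . . X X .
    . . X X X X
    . X X X X X
    X X X X X X
    . . . . . .
    . . . . . .

Answer: [[4,2],[3,3],[4,3],[2,4],[3,4],[4,4],[5,4],[1,5],[2,5],[3,5],[4,5],[5,5],[0,6],[1,6],[2,6],[3,6],[4,6],[5,6]]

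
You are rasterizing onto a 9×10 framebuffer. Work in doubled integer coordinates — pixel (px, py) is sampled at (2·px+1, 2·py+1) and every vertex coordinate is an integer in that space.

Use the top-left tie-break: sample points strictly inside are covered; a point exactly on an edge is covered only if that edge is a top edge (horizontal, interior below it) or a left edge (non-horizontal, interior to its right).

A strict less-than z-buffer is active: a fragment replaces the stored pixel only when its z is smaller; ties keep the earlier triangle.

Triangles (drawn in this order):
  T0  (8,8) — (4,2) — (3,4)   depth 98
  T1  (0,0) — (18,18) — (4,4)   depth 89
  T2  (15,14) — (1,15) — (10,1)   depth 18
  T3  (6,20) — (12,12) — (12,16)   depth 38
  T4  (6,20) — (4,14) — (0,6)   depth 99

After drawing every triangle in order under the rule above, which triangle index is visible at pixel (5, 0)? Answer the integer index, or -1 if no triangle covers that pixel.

T0:
  2·area = 14  (B↔C swapped to make it positive)
  edge (8, 8)→(3, 4): d=(-5,-4) top-left  bias=+0
  edge (3, 4)→(4, 2): d=(1,-2) top-left  bias=+0
  edge (4, 2)→(8, 8): d=(4,6) right/bottom  bias=-1
    (2,2)@(5, 5): e=[3,5,6] → █
    (3,2)@(7, 5): e=[11,9,-6] → ·
    (2,3)@(5, 7): e=[-7,7,14] → ·
    (3,3)@(7, 7): e=[1,11,2] → █
    (4,3)@(9, 7): e=[9,15,-10] → ·
    (3,4)@(7, 9): e=[-9,13,10] → ·
  covered (2 px):
    · · · · · · · · ·
    · · · · · · · · ·
    · · █ · · · · · ·
    · · · █ · · · · ·
    · · · · · · · · ·
    · · · · · · · · ·
    · · · · · · · · ·
    · · · · · · · · ·
    · · · · · · · · ·
    · · · · · · · · ·
T1:
  degenerate (2·area = 0) — covers nothing
T2:
  2·area = 187
  edge (15, 14)→(1, 15): d=(-14,1) right/bottom  bias=-1
  edge (1, 15)→(10, 1): d=(9,-14) top-left  bias=+0
  edge (10, 1)→(15, 14): d=(5,13) right/bottom  bias=-1
    (4,1)@(9, 3): e=[160,4,23] → █
    (5,1)@(11, 3): e=[158,32,-3] → ·
    (4,2)@(9, 5): e=[132,22,33] → █
    (5,2)@(11, 5): e=[130,50,7] → █
    (6,2)@(13, 5): e=[128,78,-19] → ·
    (3,3)@(7, 7): e=[106,12,69] → █
    (6,3)@(13, 7): e=[100,96,-9] → ·
    (2,4)@(5, 9): e=[80,2,105] → █
    (6,4)@(13, 9): e=[72,114,1] → █
    (7,4)@(15, 9): e=[70,142,-25] → ·
    (2,5)@(5, 11): e=[52,20,115] → █
    (7,5)@(15, 11): e=[42,160,-15] → ·
    (0,7)@(1, 15): e=[0,0,187] → ·  [on edge]
  covered (22 px):
    · · · · · · · · ·
    · · · · █ · · · ·
    · · · · █ █ · · ·
    · · · █ █ █ · · ·
    · · █ █ █ █ █ · ·
    · · █ █ █ █ █ · ·
    · █ █ █ █ █ █ · ·
    · · · · · · · · ·
    · · · · · · · · ·
    · · · · · · · · ·
T3:
  2·area = 24
  edge (6, 20)→(12, 12): d=(6,-8) top-left  bias=+0
  edge (12, 12)→(12, 16): d=(0,4) right/bottom  bias=-1
  edge (12, 16)→(6, 20): d=(-6,4) right/bottom  bias=-1
    (5,7)@(11, 15): e=[10,4,10] → █
    (6,7)@(13, 15): e=[26,-4,2] → ·
    (4,8)@(9, 17): e=[6,12,6] → █
    (5,8)@(11, 17): e=[22,4,-2] → ·
    (3,9)@(7, 19): e=[2,20,2] → █
    (4,9)@(9, 19): e=[18,12,-6] → ·
  covered (3 px):
    · · · · · · · · ·
    · · · · · · · · ·
    · · · · · · · · ·
    · · · · · · · · ·
    · · · · · · · · ·
    · · · · · · · · ·
    · · · · · · · · ·
    · · · · · █ · · ·
    · · · · █ · · · ·
    · · · █ · · · · ·
T4:
  2·area = 8  (B↔C swapped to make it positive)
  edge (6, 20)→(0, 6): d=(-6,-14) top-left  bias=+0
  edge (0, 6)→(4, 14): d=(4,8) right/bottom  bias=-1
  edge (4, 14)→(6, 20): d=(2,6) right/bottom  bias=-1
    (0,2)@(1, 5): e=[20,-12,0] → ·  [on edge]
    (1,5)@(3, 11): e=[12,-4,0] → ·  [on edge]
    (1,6)@(3, 13): e=[0,4,4] → █  [on edge]
    (2,6)@(5, 13): e=[28,-12,-8] → ·
    (1,7)@(3, 15): e=[-12,12,8] → ·
    (2,8)@(5, 17): e=[4,4,0] → ·  [on edge]
  covered (1 px):
    · · · · · · · · ·
    · · · · · · · · ·
    · · · · · · · · ·
    · · · · · · · · ·
    · · · · · · · · ·
    · · · · · · · · ·
    · █ · · · · · · ·
    · · · · · · · · ·
    · · · · · · · · ·
    · · · · · · · · ·

Z-buffer (winner per pixel, '.' = empty):
  . . . . . . . . .
  . . . . 2 . . . .
  . . 0 . 2 2 . . .
  . . . 2 2 2 . . .
  . . 2 2 2 2 2 . .
  . . 2 2 2 2 2 . .
  . 2 2 2 2 2 2 . .
  . . . . . 3 . . .
  . . . . 3 . . . .
  . . . 3 . . . . .

Final: -1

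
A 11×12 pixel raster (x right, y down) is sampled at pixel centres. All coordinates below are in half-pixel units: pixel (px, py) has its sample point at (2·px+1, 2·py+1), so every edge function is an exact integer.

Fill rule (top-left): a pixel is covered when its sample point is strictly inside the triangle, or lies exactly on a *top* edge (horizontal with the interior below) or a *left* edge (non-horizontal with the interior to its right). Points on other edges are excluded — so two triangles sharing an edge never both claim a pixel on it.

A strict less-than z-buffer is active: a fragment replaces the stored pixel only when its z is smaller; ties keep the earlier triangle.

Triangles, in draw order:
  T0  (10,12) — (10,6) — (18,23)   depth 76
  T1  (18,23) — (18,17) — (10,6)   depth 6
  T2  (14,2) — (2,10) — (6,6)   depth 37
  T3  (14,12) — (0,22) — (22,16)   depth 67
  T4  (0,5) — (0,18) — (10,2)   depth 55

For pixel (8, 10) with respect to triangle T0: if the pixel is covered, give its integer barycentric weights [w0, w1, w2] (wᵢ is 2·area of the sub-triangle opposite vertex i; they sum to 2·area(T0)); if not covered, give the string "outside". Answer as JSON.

T0:
  2·area = 48
  edge (10, 12)→(10, 6): d=(0,-6) top-left  bias=+0
  edge (10, 6)→(18, 23): d=(8,17) right/bottom  bias=-1
  edge (18, 23)→(10, 12): d=(-8,-11) top-left  bias=+0
    (5,4)@(11, 9): e=[6,7,35] → #
    (6,4)@(13, 9): e=[18,-27,57] → ·
    (5,5)@(11, 11): e=[6,23,19] → #
    (6,5)@(13, 11): e=[18,-11,41] → ·
    (5,6)@(11, 13): e=[6,39,3] → #
    (6,6)@(13, 13): e=[18,5,25] → #
    (7,6)@(15, 13): e=[30,-29,47] → ·
    (5,7)@(11, 15): e=[6,55,-13] → ·
    (6,7)@(13, 15): e=[18,21,9] → #
    (7,7)@(15, 15): e=[30,-13,31] → ·
    (6,8)@(13, 17): e=[18,37,-7] → ·
    (7,8)@(15, 17): e=[30,3,15] → #
  covered (7 px):
    · · · · · · · · · · ·
    · · · · · · · · · · ·
    · · · · · · · · · · ·
    · · · · · · · · · · ·
    · · · · · # · · · · ·
    · · · · · # · · · · ·
    · · · · · # # · · · ·
    · · · · · · # · · · ·
    · · · · · · · # · · ·
    · · · · · · · · · · ·
    · · · · · · · · # · ·
    · · · · · · · · · · ·
T1:
  2·area = 48  (B↔C swapped to make it positive)
  edge (18, 23)→(10, 6): d=(-8,-17) top-left  bias=+0
  edge (10, 6)→(18, 17): d=(8,11) right/bottom  bias=-1
  edge (18, 17)→(18, 23): d=(0,6) right/bottom  bias=-1
    (6,5)@(13, 11): e=[11,7,30] → #
    (7,5)@(15, 11): e=[45,-15,18] → ·
    (6,6)@(13, 13): e=[-5,23,30] → ·
    (7,6)@(15, 13): e=[29,1,18] → #
    (8,6)@(17, 13): e=[63,-21,6] → ·
    (7,7)@(15, 15): e=[13,17,18] → #
    (8,7)@(17, 15): e=[47,-5,6] → ·
    (7,8)@(15, 17): e=[-3,33,18] → ·
    (8,8)@(17, 17): e=[31,11,6] → #
    (9,8)@(19, 17): e=[65,-11,-6] → ·
    (8,9)@(17, 19): e=[15,27,6] → #
    (9,9)@(19, 19): e=[49,5,-6] → ·
  covered (5 px):
    · · · · · · · · · · ·
    · · · · · · · · · · ·
    · · · · · · · · · · ·
    · · · · · · · · · · ·
    · · · · · · · · · · ·
    · · · · · · # · · · ·
    · · · · · · · # · · ·
    · · · · · · · # · · ·
    · · · · · · · · # · ·
    · · · · · · · · # · ·
    · · · · · · · · · · ·
    · · · · · · · · · · ·
T2:
  2·area = 16
  edge (14, 2)→(2, 10): d=(-12,8) right/bottom  bias=-1
  edge (2, 10)→(6, 6): d=(4,-4) top-left  bias=+0
  edge (6, 6)→(14, 2): d=(8,-4) top-left  bias=+0
    (5,0)@(11, 1): e=[36,0,-20] → ·  [on edge]
    (4,1)@(9, 3): e=[28,0,-12] → ·  [on edge]
    (3,2)@(7, 5): e=[20,0,-4] → ·  [on edge]
    (4,2)@(9, 5): e=[4,8,4] → #
    (5,2)@(11, 5): e=[-12,16,12] → ·
    (2,3)@(5, 7): e=[12,0,4] → #  [on edge]
    (3,3)@(7, 7): e=[-4,8,12] → ·
    (4,3)@(9, 7): e=[-20,16,20] → ·
    (1,4)@(3, 9): e=[4,0,12] → #  [on edge]
    (2,4)@(5, 9): e=[-12,8,20] → ·
    (0,5)@(1, 11): e=[-4,0,20] → ·  [on edge]
    (1,5)@(3, 11): e=[-20,8,28] → ·
  covered (3 px):
    · · · · · · · · · · ·
    · · · · · · · · · · ·
    · · · · # · · · · · ·
    · · # · · · · · · · ·
    · # · · · · · · · · ·
    · · · · · · · · · · ·
    · · · · · · · · · · ·
    · · · · · · · · · · ·
    · · · · · · · · · · ·
    · · · · · · · · · · ·
    · · · · · · · · · · ·
    · · · · · · · · · · ·
T3:
  2·area = 136  (B↔C swapped to make it positive)
  edge (14, 12)→(22, 16): d=(8,4) right/bottom  bias=-1
  edge (22, 16)→(0, 22): d=(-22,6) right/bottom  bias=-1
  edge (0, 22)→(14, 12): d=(14,-10) top-left  bias=+0
    (10,3)@(21, 7): e=[-68,204,0] → ·  [on edge]
    (6,6)@(13, 13): e=[12,120,4] → #
    (7,6)@(15, 13): e=[4,108,24] → #
    (8,6)@(17, 13): e=[-4,96,44] → ·
    (5,7)@(11, 15): e=[36,88,12] → #
    (8,7)@(17, 15): e=[12,52,72] → #
    (9,7)@(19, 15): e=[4,40,92] → #
    (10,7)@(21, 15): e=[-4,28,112] → ·
    (3,8)@(7, 17): e=[68,68,0] → #  [on edge]
    (4,8)@(9, 17): e=[60,56,20] → #
    (9,8)@(19, 17): e=[20,-4,120] → ·
    (2,9)@(5, 19): e=[92,36,8] → #
    (5,9)@(11, 19): e=[68,0,68] → ·  [on edge]
  covered (17 px):
    · · · · · · · · · · ·
    · · · · · · · · · · ·
    · · · · · · · · · · ·
    · · · · · · · · · · ·
    · · · · · · · · · · ·
    · · · · · · · · · · ·
    · · · · · · # # · · ·
    · · · · · # # # # # ·
    · · · # # # # # # · ·
    · · # # # · · · · · ·
    · # · · · · · · · · ·
    · · · · · · · · · · ·
T4:
  2·area = 130  (B↔C swapped to make it positive)
  edge (0, 5)→(10, 2): d=(10,-3) top-left  bias=+0
  edge (10, 2)→(0, 18): d=(-10,16) right/bottom  bias=-1
  edge (0, 18)→(0, 5): d=(0,-13) top-left  bias=+0
    (3,1)@(7, 3): e=[1,38,91] → #
    (4,1)@(9, 3): e=[7,6,117] → #
    (5,1)@(11, 3): e=[13,-26,143] → ·
    (0,2)@(1, 5): e=[3,114,13] → #
    (1,2)@(3, 5): e=[9,82,39] → #
    (2,2)@(5, 5): e=[15,50,65] → #
    (4,2)@(9, 5): e=[27,-14,117] → ·
    (0,3)@(1, 7): e=[23,94,13] → #
    (3,3)@(7, 7): e=[41,-2,91] → ·
    (0,4)@(1, 9): e=[43,74,13] → #
    (3,4)@(7, 9): e=[61,-22,91] → ·
    (0,5)@(1, 11): e=[63,54,13] → #
  covered (17 px):
    · · · · · · · · · · ·
    · · · # # · · · · · ·
    # # # # · · · · · · ·
    # # # · · · · · · · ·
    # # # · · · · · · · ·
    # # · · · · · · · · ·
    # # · · · · · · · · ·
    # · · · · · · · · · ·
    · · · · · · · · · · ·
    · · · · · · · · · · ·
    · · · · · · · · · · ·
    · · · · · · · · · · ·

Answer: [1,5,42]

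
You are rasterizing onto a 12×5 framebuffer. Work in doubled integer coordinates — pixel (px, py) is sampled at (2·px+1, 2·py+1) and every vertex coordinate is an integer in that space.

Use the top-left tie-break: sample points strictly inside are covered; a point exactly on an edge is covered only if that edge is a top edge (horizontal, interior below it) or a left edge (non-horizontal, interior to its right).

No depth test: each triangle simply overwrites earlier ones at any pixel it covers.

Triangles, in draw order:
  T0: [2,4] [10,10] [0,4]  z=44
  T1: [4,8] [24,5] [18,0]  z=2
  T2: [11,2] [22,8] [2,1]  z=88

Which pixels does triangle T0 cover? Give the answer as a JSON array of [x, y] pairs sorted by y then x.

T0:
  2·area = 12
  edge (2, 4)→(10, 10): d=(8,6) right/bottom  bias=-1
  edge (10, 10)→(0, 4): d=(-10,-6) top-left  bias=+0
  edge (0, 4)→(2, 4): d=(2,0) top-left  bias=+0
    (1,2)@(3, 5): e=[2,8,2] → #
    (2,2)@(5, 5): e=[-10,20,2] → ·
    (1,3)@(3, 7): e=[18,-12,6] → ·
    (2,3)@(5, 7): e=[6,0,6] → #  [on edge]
    (3,3)@(7, 7): e=[-6,12,6] → ·
    (2,4)@(5, 9): e=[22,-20,10] → ·
  covered (2 px):
    · · · · · · · · · · · ·
    · · · · · · · · · · · ·
    · # · · · · · · · · · ·
    · · # · · · · · · · · ·
    · · · · · · · · · · · ·
T1:
  2·area = 118  (B↔C swapped to make it positive)
  edge (4, 8)→(18, 0): d=(14,-8) top-left  bias=+0
  edge (18, 0)→(24, 5): d=(6,5) right/bottom  bias=-1
  edge (24, 5)→(4, 8): d=(-20,3) right/bottom  bias=-1
    (8,0)@(17, 1): e=[6,11,101] → #
    (9,0)@(19, 1): e=[22,1,95] → #
    (10,0)@(21, 1): e=[38,-9,89] → ·
    (6,1)@(13, 3): e=[2,43,73] → #
    (7,1)@(15, 3): e=[18,33,67] → #
    (10,1)@(21, 3): e=[66,3,49] → #
    (11,1)@(23, 3): e=[82,-7,43] → ·
    (5,2)@(11, 5): e=[14,65,39] → #
    (11,2)@(23, 5): e=[110,5,3] → #
    (3,3)@(7, 7): e=[10,97,11] → #
    (4,3)@(9, 7): e=[26,87,5] → #
    (5,3)@(11, 7): e=[42,77,-1] → ·
  covered (16 px):
    · · · · · · · · # # · ·
    · · · · · · # # # # # ·
    · · · · · # # # # # # #
    · · · # # · · · · · · ·
    · · · · · · · · · · · ·
T2:
  2·area = 43
  edge (11, 2)→(22, 8): d=(11,6) right/bottom  bias=-1
  edge (22, 8)→(2, 1): d=(-20,-7) top-left  bias=+0
  edge (2, 1)→(11, 2): d=(9,1) right/bottom  bias=-1
    (4,1)@(9, 3): e=[23,9,11] → #
    (5,1)@(11, 3): e=[11,23,9] → #
    (6,1)@(13, 3): e=[-1,37,7] → ·
    (4,2)@(9, 5): e=[45,-31,29] → ·
    (5,2)@(11, 5): e=[33,-17,27] → ·
    (7,2)@(15, 5): e=[9,11,23] → #
    (8,2)@(17, 5): e=[-3,25,21] → ·
    (7,3)@(15, 7): e=[31,-29,41] → ·
  covered (3 px):
    · · · · · · · · · · · ·
    · · · · # # · · · · · ·
    · · · · · · · # · · · ·
    · · · · · · · · · · · ·
    · · · · · · · · · · · ·

Result: [[1,2],[2,3]]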